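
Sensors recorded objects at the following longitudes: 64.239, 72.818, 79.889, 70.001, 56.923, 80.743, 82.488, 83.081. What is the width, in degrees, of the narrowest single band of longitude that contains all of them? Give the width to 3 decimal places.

Sort the longitudes: +56.923°, +64.239°, +70.001°, +72.818°, +79.889°, +80.743°, +82.488°, +83.081°.
Eastward gaps between consecutive values (wrapping around): 7.316°, 5.762°, 2.817°, 7.071°, 0.854°, 1.745°, 0.593°, 333.842°.
Largest gap = 333.842° ⇒ minimal covering band is its complement: 360° − 333.842° = 26.158°.
Band runs from +56.923° eastward to +83.081°.

26.158°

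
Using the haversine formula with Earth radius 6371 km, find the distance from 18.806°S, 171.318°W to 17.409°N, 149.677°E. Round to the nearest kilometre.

Δλ = 149.677 − -171.318 = 320.995°; wrapped into (−180°, 180°]: -39.005°.
Δφ = 17.409 − -18.806 = 36.215°.
a = sin²(Δφ/2) + cos φ₁ · cos φ₂ · sin²(Δλ/2) = 0.197269.
c = 2·atan2(√a, √(1−a)) = 0.92045 rad → d = 6371·c ≈ 5864.19 km.

5864 km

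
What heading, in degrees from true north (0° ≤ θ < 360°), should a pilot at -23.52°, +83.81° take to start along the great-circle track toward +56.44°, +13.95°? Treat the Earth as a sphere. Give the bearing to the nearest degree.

328°

Δλ = 13.95 − 83.81 = -69.86°.
θ = atan2( sin Δλ · cos φ₂ , cos φ₁ · sin φ₂ − sin φ₁ · cos φ₂ · cos Δλ )
  = atan2(-0.51901, 0.84004) = -31.709° → normalised to [0°, 360°): 328.291°.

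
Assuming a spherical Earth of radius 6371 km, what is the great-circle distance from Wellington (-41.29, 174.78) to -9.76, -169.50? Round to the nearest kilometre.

Δλ = -169.50 − 174.78 = -344.28°; wrapped into (−180°, 180°]: 15.72°.
Δφ = -9.76 − -41.29 = 31.53°.
a = sin²(Δφ/2) + cos φ₁ · cos φ₂ · sin²(Δλ/2) = 0.087665.
c = 2·atan2(√a, √(1−a)) = 0.60118 rad → d = 6371·c ≈ 3830.11 km.

3830 km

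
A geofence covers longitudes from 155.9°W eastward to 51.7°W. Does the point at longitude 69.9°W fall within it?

Yes

Band width going east from -155.9° to -51.7°: ((-51.7 − -155.9) mod 360) = 104.2°.
Offset of -69.9° east of the west edge: ((-69.9 − -155.9) mod 360) = 86.0°.
86.0° ≤ 104.2° ⇒ inside.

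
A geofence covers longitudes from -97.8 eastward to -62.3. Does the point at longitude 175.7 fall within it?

Band width going east from -97.8° to -62.3°: ((-62.3 − -97.8) mod 360) = 35.5°.
Offset of +175.7° east of the west edge: ((175.7 − -97.8) mod 360) = 273.5°.
273.5° > 35.5° ⇒ outside.

No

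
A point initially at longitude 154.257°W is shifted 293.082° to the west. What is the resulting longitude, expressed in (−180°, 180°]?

87.339°W

Start at -154.257°; shift −293.082° → -447.339°.
-447.339° lies outside (−180°, 180°]; add 360° → -87.339°.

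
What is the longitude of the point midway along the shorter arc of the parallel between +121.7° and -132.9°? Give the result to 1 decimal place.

Signed shortest Δλ from +121.7° to -132.9° is +105.4°.
Midpoint longitude = +121.7° + (+105.4°)/2 = +121.7° + 52.7° = +174.4°.
(The naïve average (+121.7 + -132.9)/2 = -5.6° is on the wrong side of the globe.)

+174.4°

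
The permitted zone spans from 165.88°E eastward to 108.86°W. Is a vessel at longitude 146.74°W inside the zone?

Band width going east from +165.88° to -108.86°: ((-108.86 − 165.88) mod 360) = 85.26°.
Offset of -146.74° east of the west edge: ((-146.74 − 165.88) mod 360) = 47.38°.
47.38° ≤ 85.26° ⇒ inside.

Yes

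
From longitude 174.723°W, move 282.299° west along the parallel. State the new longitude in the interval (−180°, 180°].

Start at -174.723°; shift −282.299° → -457.022°.
-457.022° lies outside (−180°, 180°]; add 360° → -97.022°.

97.022°W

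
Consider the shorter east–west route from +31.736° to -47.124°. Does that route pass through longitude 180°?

Signed shortest Δλ = ((-47.124 − 31.736 + 180) mod 360) − 180 = -78.86°.
Going west by 78.86° from +31.736° reaches -47.124° without touching 180°.

No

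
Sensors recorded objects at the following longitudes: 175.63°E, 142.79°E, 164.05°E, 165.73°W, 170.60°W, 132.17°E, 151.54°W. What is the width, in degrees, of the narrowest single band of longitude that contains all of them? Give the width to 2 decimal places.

Sort the longitudes: -170.60°, -165.73°, -151.54°, +132.17°, +142.79°, +164.05°, +175.63°.
Eastward gaps between consecutive values (wrapping around): 4.87°, 14.19°, 283.71°, 10.62°, 21.26°, 11.58°, 13.77°.
Largest gap = 283.71° ⇒ minimal covering band is its complement: 360° − 283.71° = 76.29°.
Band runs from +132.17° eastward to -151.54°, crossing the antimeridian.

76.29°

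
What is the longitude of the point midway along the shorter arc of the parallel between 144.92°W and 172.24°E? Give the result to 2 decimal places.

166.34°W

Signed shortest Δλ from -144.92° to +172.24° is -42.84°.
Midpoint longitude = -144.92° + (-42.84°)/2 = -144.92° − 21.42° = -166.34°.
(The naïve average (-144.92 + +172.24)/2 = 13.66° is on the wrong side of the globe.)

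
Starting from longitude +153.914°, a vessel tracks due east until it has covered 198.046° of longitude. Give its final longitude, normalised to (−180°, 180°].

Start at +153.914°; shift +198.046° → +351.960°.
+351.960° lies outside (−180°, 180°]; subtract 360° → -8.040°.

-8.040°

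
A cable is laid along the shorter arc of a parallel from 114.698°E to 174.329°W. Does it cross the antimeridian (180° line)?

Yes

Naïve |-174.329 − 114.698| = 289.027° > 180°, so the shorter arc goes the other way round — across 180°.
Signed shortest Δλ = ((-174.329 − 114.698 + 180) mod 360) − 180 = 70.973°.
Going east by 70.973° from +114.698° passes through 180° before reaching -174.329°.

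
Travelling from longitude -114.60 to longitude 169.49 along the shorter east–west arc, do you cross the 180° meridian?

Naïve |169.49 − -114.60| = 284.09° > 180°, so the shorter arc goes the other way round — across 180°.
Signed shortest Δλ = ((169.49 − -114.60 + 180) mod 360) − 180 = -75.91°.
Going west by 75.91° from -114.60° passes through 180° before reaching +169.49°.

Yes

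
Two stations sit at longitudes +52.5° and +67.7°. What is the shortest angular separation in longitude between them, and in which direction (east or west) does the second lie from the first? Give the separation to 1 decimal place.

Raw difference: 67.7 − 52.5 = 15.2°.
Normalise into (−180°, 180°]: 15.2° stays 15.2°.
Positive ⇒ the second point lies to the east; separation 15.2°.

15.2° east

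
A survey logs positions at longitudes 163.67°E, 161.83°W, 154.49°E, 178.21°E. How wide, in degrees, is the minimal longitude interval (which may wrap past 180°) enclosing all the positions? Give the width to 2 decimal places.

Sort the longitudes: -161.83°, +154.49°, +163.67°, +178.21°.
Eastward gaps between consecutive values (wrapping around): 316.32°, 9.18°, 14.54°, 19.96°.
Largest gap = 316.32° ⇒ minimal covering band is its complement: 360° − 316.32° = 43.68°.
Band runs from +154.49° eastward to -161.83°, crossing the antimeridian.

43.68°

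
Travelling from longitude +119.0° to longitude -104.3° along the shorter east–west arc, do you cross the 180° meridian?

Yes

Naïve |-104.3 − 119.0| = 223.3° > 180°, so the shorter arc goes the other way round — across 180°.
Signed shortest Δλ = ((-104.3 − 119.0 + 180) mod 360) − 180 = 136.7°.
Going east by 136.7° from +119.0° passes through 180° before reaching -104.3°.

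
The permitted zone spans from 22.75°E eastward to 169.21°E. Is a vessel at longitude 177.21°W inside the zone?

Band width going east from +22.75° to +169.21°: ((169.21 − 22.75) mod 360) = 146.46°.
Offset of -177.21° east of the west edge: ((-177.21 − 22.75) mod 360) = 160.04°.
160.04° > 146.46° ⇒ outside.

No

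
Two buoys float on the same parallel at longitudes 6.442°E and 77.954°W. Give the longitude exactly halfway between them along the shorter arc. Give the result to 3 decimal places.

35.756°W

Signed shortest Δλ from +6.442° to -77.954° is -84.396°.
Midpoint longitude = +6.442° + (-84.396°)/2 = +6.442° − 42.198° = -35.756°.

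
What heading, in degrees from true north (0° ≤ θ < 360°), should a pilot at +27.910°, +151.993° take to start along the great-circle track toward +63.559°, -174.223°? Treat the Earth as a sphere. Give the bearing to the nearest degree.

22°

Δλ = -174.223 − 151.993 = -326.216°; wrapped into (−180°, 180°]: 33.784°.
θ = atan2( sin Δλ · cos φ₂ , cos φ₁ · sin φ₂ − sin φ₁ · cos φ₂ · cos Δλ )
  = atan2(0.24760, 0.61801) = 21.833° → normalised to [0°, 360°): 21.833°.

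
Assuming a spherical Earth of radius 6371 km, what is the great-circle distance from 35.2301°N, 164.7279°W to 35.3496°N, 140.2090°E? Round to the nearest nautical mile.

2662 nmi

Δλ = 140.2090 − -164.7279 = 304.9369°; wrapped into (−180°, 180°]: -55.0631°.
Δφ = 35.3496 − 35.2301 = 0.1195°.
a = sin²(Δφ/2) + cos φ₁ · cos φ₂ · sin²(Δλ/2) = 0.142353.
c = 2·atan2(√a, √(1−a)) = 0.77375 rad → d = 6371·c ≈ 4929.58 km ≈ 2661.76 nmi.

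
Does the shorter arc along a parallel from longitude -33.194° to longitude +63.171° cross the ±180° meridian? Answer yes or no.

Signed shortest Δλ = ((63.171 − -33.194 + 180) mod 360) − 180 = 96.365°.
Going east by 96.365° from -33.194° reaches +63.171° without touching 180°.

No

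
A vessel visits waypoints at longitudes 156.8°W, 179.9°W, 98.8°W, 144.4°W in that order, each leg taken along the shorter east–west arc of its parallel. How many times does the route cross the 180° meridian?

0

Leg 1: -156.8° → -179.9°, shortest Δλ = -23.1° (west) — does not cross 180°.
Leg 2: -179.9° → -98.8°, shortest Δλ = 81.1° (east) — does not cross 180°.
Leg 3: -98.8° → -144.4°, shortest Δλ = -45.6° (west) — does not cross 180°.
Total crossings: 0.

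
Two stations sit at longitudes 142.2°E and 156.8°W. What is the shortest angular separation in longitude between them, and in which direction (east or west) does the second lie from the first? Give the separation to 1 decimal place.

61.0° east

Raw difference: -156.8 − 142.2 = -299.0°.
Normalise into (−180°, 180°]: -299.0° + 360° = 61.0°.
Positive ⇒ the second point lies to the east; separation 61.0°.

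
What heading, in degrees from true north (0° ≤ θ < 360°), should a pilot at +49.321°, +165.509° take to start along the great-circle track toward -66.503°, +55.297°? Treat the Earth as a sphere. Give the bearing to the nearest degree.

217°

Δλ = 55.297 − 165.509 = -110.212°.
θ = atan2( sin Δλ · cos φ₂ , cos φ₁ · sin φ₂ − sin φ₁ · cos φ₂ · cos Δλ )
  = atan2(-0.37415, -0.49331) = -142.821° → normalised to [0°, 360°): 217.179°.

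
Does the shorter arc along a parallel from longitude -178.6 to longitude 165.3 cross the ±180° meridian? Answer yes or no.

Naïve |165.3 − -178.6| = 343.9° > 180°, so the shorter arc goes the other way round — across 180°.
Signed shortest Δλ = ((165.3 − -178.6 + 180) mod 360) − 180 = -16.1°.
Going west by 16.1° from -178.6° passes through 180° before reaching +165.3°.

Yes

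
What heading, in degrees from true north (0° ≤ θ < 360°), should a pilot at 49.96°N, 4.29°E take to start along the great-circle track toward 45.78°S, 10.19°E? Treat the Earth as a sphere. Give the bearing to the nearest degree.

176°

Δλ = 10.19 − 4.29 = 5.90°.
θ = atan2( sin Δλ · cos φ₂ , cos φ₁ · sin φ₂ − sin φ₁ · cos φ₂ · cos Δλ )
  = atan2(0.07169, -0.99216) = 175.867° → normalised to [0°, 360°): 175.867°.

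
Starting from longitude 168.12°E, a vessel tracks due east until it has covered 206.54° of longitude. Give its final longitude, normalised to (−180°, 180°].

14.66°E

Start at +168.12°; shift +206.54° → +374.66°.
+374.66° lies outside (−180°, 180°]; subtract 360° → +14.66°.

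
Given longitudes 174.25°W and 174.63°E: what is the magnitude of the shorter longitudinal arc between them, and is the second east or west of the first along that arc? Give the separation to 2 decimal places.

Raw difference: 174.63 − -174.25 = 348.88°.
Normalise into (−180°, 180°]: 348.88° − 360° = -11.12°.
Negative ⇒ the second point lies to the west; separation 11.12°.

11.12° west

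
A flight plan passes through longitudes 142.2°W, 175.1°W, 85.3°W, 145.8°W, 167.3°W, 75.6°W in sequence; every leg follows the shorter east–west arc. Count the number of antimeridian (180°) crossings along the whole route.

0

Leg 1: -142.2° → -175.1°, shortest Δλ = -32.9° (west) — does not cross 180°.
Leg 2: -175.1° → -85.3°, shortest Δλ = 89.8° (east) — does not cross 180°.
Leg 3: -85.3° → -145.8°, shortest Δλ = -60.5° (west) — does not cross 180°.
Leg 4: -145.8° → -167.3°, shortest Δλ = -21.5° (west) — does not cross 180°.
Leg 5: -167.3° → -75.6°, shortest Δλ = 91.7° (east) — does not cross 180°.
Total crossings: 0.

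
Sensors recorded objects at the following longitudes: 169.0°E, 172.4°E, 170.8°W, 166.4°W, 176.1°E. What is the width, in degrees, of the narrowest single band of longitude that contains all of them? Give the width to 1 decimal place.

24.6°

Sort the longitudes: -170.8°, -166.4°, +169.0°, +172.4°, +176.1°.
Eastward gaps between consecutive values (wrapping around): 4.4°, 335.4°, 3.4°, 3.7°, 13.1°.
Largest gap = 335.4° ⇒ minimal covering band is its complement: 360° − 335.4° = 24.6°.
Band runs from +169.0° eastward to -166.4°, crossing the antimeridian.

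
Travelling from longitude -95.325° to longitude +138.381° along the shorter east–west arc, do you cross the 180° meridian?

Yes

Naïve |138.381 − -95.325| = 233.706° > 180°, so the shorter arc goes the other way round — across 180°.
Signed shortest Δλ = ((138.381 − -95.325 + 180) mod 360) − 180 = -126.294°.
Going west by 126.294° from -95.325° passes through 180° before reaching +138.381°.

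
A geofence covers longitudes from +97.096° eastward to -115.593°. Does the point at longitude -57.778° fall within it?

Band width going east from +97.096° to -115.593°: ((-115.593 − 97.096) mod 360) = 147.311°.
Offset of -57.778° east of the west edge: ((-57.778 − 97.096) mod 360) = 205.126°.
205.126° > 147.311° ⇒ outside.

No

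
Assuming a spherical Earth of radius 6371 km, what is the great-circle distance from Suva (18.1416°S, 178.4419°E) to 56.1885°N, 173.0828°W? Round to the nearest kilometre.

8303 km

Δλ = -173.0828 − 178.4419 = -351.5247°; wrapped into (−180°, 180°]: 8.4753°.
Δφ = 56.1885 − -18.1416 = 74.3301°.
a = sin²(Δφ/2) + cos φ₁ · cos φ₂ · sin²(Δλ/2) = 0.367840.
c = 2·atan2(√a, √(1−a)) = 1.30330 rad → d = 6371·c ≈ 8303.31 km.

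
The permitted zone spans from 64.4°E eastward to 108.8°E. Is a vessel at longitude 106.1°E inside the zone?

Band width going east from +64.4° to +108.8°: ((108.8 − 64.4) mod 360) = 44.4°.
Offset of +106.1° east of the west edge: ((106.1 − 64.4) mod 360) = 41.7°.
41.7° ≤ 44.4° ⇒ inside.

Yes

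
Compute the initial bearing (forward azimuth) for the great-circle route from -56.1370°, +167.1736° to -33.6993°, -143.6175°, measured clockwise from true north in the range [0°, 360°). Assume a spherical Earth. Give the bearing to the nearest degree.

77°

Δλ = -143.6175 − 167.1736 = -310.7911°; wrapped into (−180°, 180°]: 49.2089°.
θ = atan2( sin Δλ · cos φ₂ , cos φ₁ · sin φ₂ − sin φ₁ · cos φ₂ · cos Δλ )
  = atan2(0.62987, 0.14217) = 77.281° → normalised to [0°, 360°): 77.281°.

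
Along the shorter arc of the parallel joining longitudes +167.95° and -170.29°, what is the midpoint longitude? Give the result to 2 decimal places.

+178.83°

Signed shortest Δλ from +167.95° to -170.29° is +21.76°.
Midpoint longitude = +167.95° + (+21.76°)/2 = +167.95° + 10.88° = +178.83°.
(The naïve average (+167.95 + -170.29)/2 = -1.17° is on the wrong side of the globe.)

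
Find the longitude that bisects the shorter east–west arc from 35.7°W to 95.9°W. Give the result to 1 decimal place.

Signed shortest Δλ from -35.7° to -95.9° is -60.2°.
Midpoint longitude = -35.7° + (-60.2°)/2 = -35.7° − 30.1° = -65.8°.

65.8°W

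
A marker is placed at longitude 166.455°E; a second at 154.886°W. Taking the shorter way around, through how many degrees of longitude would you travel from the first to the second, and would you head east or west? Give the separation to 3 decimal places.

Raw difference: -154.886 − 166.455 = -321.341°.
Normalise into (−180°, 180°]: -321.341° + 360° = 38.659°.
Positive ⇒ the second point lies to the east; separation 38.659°.

38.659° east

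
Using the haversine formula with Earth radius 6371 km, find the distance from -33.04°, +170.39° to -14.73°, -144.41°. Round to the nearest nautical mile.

Δλ = -144.41 − 170.39 = -314.80°; wrapped into (−180°, 180°]: 45.20°.
Δφ = -14.73 − -33.04 = 18.31°.
a = sin²(Δφ/2) + cos φ₁ · cos φ₂ · sin²(Δλ/2) = 0.145047.
c = 2·atan2(√a, √(1−a)) = 0.78143 rad → d = 6371·c ≈ 4978.50 km ≈ 2688.18 nmi.

2688 nmi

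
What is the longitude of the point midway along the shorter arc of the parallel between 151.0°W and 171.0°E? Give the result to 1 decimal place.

Signed shortest Δλ from -151.0° to +171.0° is -38.0°.
Midpoint longitude = -151.0° + (-38.0°)/2 = -151.0° − 19.0° = -170.0°.
(The naïve average (-151.0 + +171.0)/2 = 10.0° is on the wrong side of the globe.)

170.0°W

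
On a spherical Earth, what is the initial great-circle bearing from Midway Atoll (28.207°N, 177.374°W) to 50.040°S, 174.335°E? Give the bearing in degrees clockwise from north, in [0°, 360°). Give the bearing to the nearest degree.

185°

Δλ = 174.335 − -177.374 = 351.709°; wrapped into (−180°, 180°]: -8.291°.
θ = atan2( sin Δλ · cos φ₂ , cos φ₁ · sin φ₂ − sin φ₁ · cos φ₂ · cos Δλ )
  = atan2(-0.09261, -0.97586) = -174.579° → normalised to [0°, 360°): 185.421°.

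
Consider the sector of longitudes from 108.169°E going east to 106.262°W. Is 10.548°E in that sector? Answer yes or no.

No

Band width going east from +108.169° to -106.262°: ((-106.262 − 108.169) mod 360) = 145.569°.
Offset of +10.548° east of the west edge: ((10.548 − 108.169) mod 360) = 262.379°.
262.379° > 145.569° ⇒ outside.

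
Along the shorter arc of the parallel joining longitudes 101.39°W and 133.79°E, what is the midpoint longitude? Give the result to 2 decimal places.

163.80°W

Signed shortest Δλ from -101.39° to +133.79° is -124.82°.
Midpoint longitude = -101.39° + (-124.82°)/2 = -101.39° − 62.41° = -163.80°.
(The naïve average (-101.39 + +133.79)/2 = 16.2° is on the wrong side of the globe.)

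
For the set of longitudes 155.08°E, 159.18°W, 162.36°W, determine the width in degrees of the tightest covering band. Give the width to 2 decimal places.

45.74°

Sort the longitudes: -162.36°, -159.18°, +155.08°.
Eastward gaps between consecutive values (wrapping around): 3.18°, 314.26°, 42.56°.
Largest gap = 314.26° ⇒ minimal covering band is its complement: 360° − 314.26° = 45.74°.
Band runs from +155.08° eastward to -159.18°, crossing the antimeridian.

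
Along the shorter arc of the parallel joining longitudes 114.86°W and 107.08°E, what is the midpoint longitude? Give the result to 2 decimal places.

Signed shortest Δλ from -114.86° to +107.08° is -138.06°.
Midpoint longitude = -114.86° + (-138.06°)/2 = -114.86° − 69.03° = -183.89°.
Normalise into (−180°, 180°]: +176.11°.
(The naïve average (-114.86 + +107.08)/2 = -3.89° is on the wrong side of the globe.)

176.11°E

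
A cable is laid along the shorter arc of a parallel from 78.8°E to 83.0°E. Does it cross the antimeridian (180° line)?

No

Signed shortest Δλ = ((83.0 − 78.8 + 180) mod 360) − 180 = 4.2°.
Going east by 4.2° from +78.8° reaches +83.0° without touching 180°.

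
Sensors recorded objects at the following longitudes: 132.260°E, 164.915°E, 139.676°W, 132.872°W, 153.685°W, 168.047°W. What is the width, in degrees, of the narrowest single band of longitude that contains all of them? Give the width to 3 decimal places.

Sort the longitudes: -168.047°, -153.685°, -139.676°, -132.872°, +132.260°, +164.915°.
Eastward gaps between consecutive values (wrapping around): 14.362°, 14.009°, 6.804°, 265.132°, 32.655°, 27.038°.
Largest gap = 265.132° ⇒ minimal covering band is its complement: 360° − 265.132° = 94.868°.
Band runs from +132.260° eastward to -132.872°, crossing the antimeridian.

94.868°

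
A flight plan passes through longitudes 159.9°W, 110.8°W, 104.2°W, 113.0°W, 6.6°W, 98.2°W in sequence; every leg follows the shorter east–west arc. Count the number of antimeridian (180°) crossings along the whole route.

0

Leg 1: -159.9° → -110.8°, shortest Δλ = 49.1° (east) — does not cross 180°.
Leg 2: -110.8° → -104.2°, shortest Δλ = 6.6° (east) — does not cross 180°.
Leg 3: -104.2° → -113.0°, shortest Δλ = -8.8° (west) — does not cross 180°.
Leg 4: -113.0° → -6.6°, shortest Δλ = 106.4° (east) — does not cross 180°.
Leg 5: -6.6° → -98.2°, shortest Δλ = -91.6° (west) — does not cross 180°.
Total crossings: 0.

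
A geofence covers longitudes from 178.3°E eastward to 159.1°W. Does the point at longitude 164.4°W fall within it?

Yes

Band width going east from +178.3° to -159.1°: ((-159.1 − 178.3) mod 360) = 22.6°.
Offset of -164.4° east of the west edge: ((-164.4 − 178.3) mod 360) = 17.3°.
17.3° ≤ 22.6° ⇒ inside.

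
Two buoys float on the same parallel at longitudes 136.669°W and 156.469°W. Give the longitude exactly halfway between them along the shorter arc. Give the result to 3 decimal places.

Signed shortest Δλ from -136.669° to -156.469° is -19.800°.
Midpoint longitude = -136.669° + (-19.800°)/2 = -136.669° − 9.900° = -146.569°.

146.569°W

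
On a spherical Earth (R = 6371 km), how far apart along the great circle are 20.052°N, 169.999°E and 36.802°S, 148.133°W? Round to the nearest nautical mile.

4156 nmi

Δλ = -148.133 − 169.999 = -318.132°; wrapped into (−180°, 180°]: 41.868°.
Δφ = -36.802 − 20.052 = -56.854°.
a = sin²(Δφ/2) + cos φ₁ · cos φ₂ · sin²(Δλ/2) = 0.322634.
c = 2·atan2(√a, √(1−a)) = 1.20817 rad → d = 6371·c ≈ 7697.24 km ≈ 4156.18 nmi.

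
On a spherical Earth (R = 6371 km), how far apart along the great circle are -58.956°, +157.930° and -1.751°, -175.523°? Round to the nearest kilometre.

Δλ = -175.523 − 157.930 = -333.453°; wrapped into (−180°, 180°]: 26.547°.
Δφ = -1.751 − -58.956 = 57.205°.
a = sin²(Δφ/2) + cos φ₁ · cos φ₂ · sin²(Δλ/2) = 0.256355.
c = 2·atan2(√a, √(1−a)) = 1.06181 rad → d = 6371·c ≈ 6764.81 km.

6765 km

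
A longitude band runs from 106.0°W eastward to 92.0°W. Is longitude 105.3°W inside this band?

Band width going east from -106.0° to -92.0°: ((-92.0 − -106.0) mod 360) = 14.0°.
Offset of -105.3° east of the west edge: ((-105.3 − -106.0) mod 360) = 0.7°.
0.7° ≤ 14.0° ⇒ inside.

Yes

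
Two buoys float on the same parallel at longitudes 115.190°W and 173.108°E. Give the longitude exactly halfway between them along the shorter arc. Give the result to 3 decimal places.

Signed shortest Δλ from -115.190° to +173.108° is -71.702°.
Midpoint longitude = -115.190° + (-71.702°)/2 = -115.190° − 35.851° = -151.041°.
(The naïve average (-115.190 + +173.108)/2 = 28.959° is on the wrong side of the globe.)

151.041°W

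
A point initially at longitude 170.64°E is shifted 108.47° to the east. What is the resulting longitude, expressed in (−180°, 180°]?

Start at +170.64°; shift +108.47° → +279.11°.
+279.11° lies outside (−180°, 180°]; subtract 360° → -80.89°.

80.89°W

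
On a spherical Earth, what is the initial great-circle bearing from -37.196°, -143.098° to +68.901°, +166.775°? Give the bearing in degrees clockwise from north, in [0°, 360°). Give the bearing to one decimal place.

Δλ = 166.775 − -143.098 = 309.873°; wrapped into (−180°, 180°]: -50.127°.
θ = atan2( sin Δλ · cos φ₂ , cos φ₁ · sin φ₂ − sin φ₁ · cos φ₂ · cos Δλ )
  = atan2(-0.27627, 0.88269) = -17.380° → normalised to [0°, 360°): 342.620°.

342.6°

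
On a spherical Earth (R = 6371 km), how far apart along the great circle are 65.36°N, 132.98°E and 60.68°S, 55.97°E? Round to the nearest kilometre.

15378 km

Δλ = 55.97 − 132.98 = -77.01°.
Δφ = -60.68 − 65.36 = -126.04°.
a = sin²(Δφ/2) + cos φ₁ · cos φ₂ · sin²(Δλ/2) = 0.873309.
c = 2·atan2(√a, √(1−a)) = 2.41376 rad → d = 6371·c ≈ 15378.06 km.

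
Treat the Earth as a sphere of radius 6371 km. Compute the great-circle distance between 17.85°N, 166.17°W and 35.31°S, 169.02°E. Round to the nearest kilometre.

6465 km

Δλ = 169.02 − -166.17 = 335.19°; wrapped into (−180°, 180°]: -24.81°.
Δφ = -35.31 − 17.85 = -53.16°.
a = sin²(Δφ/2) + cos φ₁ · cos φ₂ · sin²(Δλ/2) = 0.236054.
c = 2·atan2(√a, √(1−a)) = 1.01468 rad → d = 6371·c ≈ 6464.53 km.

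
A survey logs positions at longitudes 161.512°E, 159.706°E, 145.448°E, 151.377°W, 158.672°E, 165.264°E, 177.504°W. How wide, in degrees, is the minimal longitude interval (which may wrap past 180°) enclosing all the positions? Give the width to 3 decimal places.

63.175°

Sort the longitudes: -177.504°, -151.377°, +145.448°, +158.672°, +159.706°, +161.512°, +165.264°.
Eastward gaps between consecutive values (wrapping around): 26.127°, 296.825°, 13.224°, 1.034°, 1.806°, 3.752°, 17.232°.
Largest gap = 296.825° ⇒ minimal covering band is its complement: 360° − 296.825° = 63.175°.
Band runs from +145.448° eastward to -151.377°, crossing the antimeridian.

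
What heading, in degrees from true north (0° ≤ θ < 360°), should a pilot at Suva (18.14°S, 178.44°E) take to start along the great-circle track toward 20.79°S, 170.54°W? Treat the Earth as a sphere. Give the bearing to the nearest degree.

106°

Δλ = -170.54 − 178.44 = -348.98°; wrapped into (−180°, 180°]: 11.02°.
θ = atan2( sin Δλ · cos φ₂ , cos φ₁ · sin φ₂ − sin φ₁ · cos φ₂ · cos Δλ )
  = atan2(0.17871, -0.05160) = 106.106° → normalised to [0°, 360°): 106.106°.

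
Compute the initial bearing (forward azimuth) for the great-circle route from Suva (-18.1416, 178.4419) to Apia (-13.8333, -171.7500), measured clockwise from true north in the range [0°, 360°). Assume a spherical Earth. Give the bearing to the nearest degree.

Δλ = -171.7500 − 178.4419 = -350.1919°; wrapped into (−180°, 180°]: 9.8081°.
θ = atan2( sin Δλ · cos φ₂ , cos φ₁ · sin φ₂ − sin φ₁ · cos φ₂ · cos Δλ )
  = atan2(0.16541, 0.07070) = 66.856° → normalised to [0°, 360°): 66.856°.

67°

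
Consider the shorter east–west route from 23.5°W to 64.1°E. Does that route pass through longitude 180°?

No

Signed shortest Δλ = ((64.1 − -23.5 + 180) mod 360) − 180 = 87.6°.
Going east by 87.6° from -23.5° reaches +64.1° without touching 180°.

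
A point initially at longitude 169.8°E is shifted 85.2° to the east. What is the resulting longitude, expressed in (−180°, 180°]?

105.0°W

Start at +169.8°; shift +85.2° → +255.0°.
+255.0° lies outside (−180°, 180°]; subtract 360° → -105.0°.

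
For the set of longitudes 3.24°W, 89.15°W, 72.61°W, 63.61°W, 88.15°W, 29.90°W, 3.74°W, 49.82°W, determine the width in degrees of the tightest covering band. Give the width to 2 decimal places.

Sort the longitudes: -89.15°, -88.15°, -72.61°, -63.61°, -49.82°, -29.90°, -3.74°, -3.24°.
Eastward gaps between consecutive values (wrapping around): 1.00°, 15.54°, 9.00°, 13.79°, 19.92°, 26.16°, 0.50°, 274.09°.
Largest gap = 274.09° ⇒ minimal covering band is its complement: 360° − 274.09° = 85.91°.
Band runs from -89.15° eastward to -3.24°.

85.91°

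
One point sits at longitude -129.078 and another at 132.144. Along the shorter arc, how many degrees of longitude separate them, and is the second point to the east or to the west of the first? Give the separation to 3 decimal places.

98.778° west

Raw difference: 132.144 − -129.078 = 261.222°.
Normalise into (−180°, 180°]: 261.222° − 360° = -98.778°.
Negative ⇒ the second point lies to the west; separation 98.778°.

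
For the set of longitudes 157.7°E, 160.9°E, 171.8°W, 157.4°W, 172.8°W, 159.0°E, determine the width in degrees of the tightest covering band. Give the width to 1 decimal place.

44.9°

Sort the longitudes: -172.8°, -171.8°, -157.4°, +157.7°, +159.0°, +160.9°.
Eastward gaps between consecutive values (wrapping around): 1.0°, 14.4°, 315.1°, 1.3°, 1.9°, 26.3°.
Largest gap = 315.1° ⇒ minimal covering band is its complement: 360° − 315.1° = 44.9°.
Band runs from +157.7° eastward to -157.4°, crossing the antimeridian.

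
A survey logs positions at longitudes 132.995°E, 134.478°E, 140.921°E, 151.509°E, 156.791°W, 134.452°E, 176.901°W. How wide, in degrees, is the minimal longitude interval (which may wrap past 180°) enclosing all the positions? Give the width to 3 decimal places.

70.214°

Sort the longitudes: -176.901°, -156.791°, +132.995°, +134.452°, +134.478°, +140.921°, +151.509°.
Eastward gaps between consecutive values (wrapping around): 20.110°, 289.786°, 1.457°, 0.026°, 6.443°, 10.588°, 31.590°.
Largest gap = 289.786° ⇒ minimal covering band is its complement: 360° − 289.786° = 70.214°.
Band runs from +132.995° eastward to -156.791°, crossing the antimeridian.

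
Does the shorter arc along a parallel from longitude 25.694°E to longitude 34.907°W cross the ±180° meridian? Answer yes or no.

Signed shortest Δλ = ((-34.907 − 25.694 + 180) mod 360) − 180 = -60.601°.
Going west by 60.601° from +25.694° reaches -34.907° without touching 180°.

No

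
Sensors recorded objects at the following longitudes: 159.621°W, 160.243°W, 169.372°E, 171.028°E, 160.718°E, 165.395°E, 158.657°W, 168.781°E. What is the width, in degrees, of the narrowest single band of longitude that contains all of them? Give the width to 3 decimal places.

40.625°

Sort the longitudes: -160.243°, -159.621°, -158.657°, +160.718°, +165.395°, +168.781°, +169.372°, +171.028°.
Eastward gaps between consecutive values (wrapping around): 0.622°, 0.964°, 319.375°, 4.677°, 3.386°, 0.591°, 1.656°, 28.729°.
Largest gap = 319.375° ⇒ minimal covering band is its complement: 360° − 319.375° = 40.625°.
Band runs from +160.718° eastward to -158.657°, crossing the antimeridian.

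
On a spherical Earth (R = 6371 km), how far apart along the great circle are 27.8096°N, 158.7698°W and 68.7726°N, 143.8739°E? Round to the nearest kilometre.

Δλ = 143.8739 − -158.7698 = 302.6437°; wrapped into (−180°, 180°]: -57.3563°.
Δφ = 68.7726 − 27.8096 = 40.9630°.
a = sin²(Δφ/2) + cos φ₁ · cos φ₂ · sin²(Δλ/2) = 0.196185.
c = 2·atan2(√a, √(1−a)) = 0.91772 rad → d = 6371·c ≈ 5846.82 km.

5847 km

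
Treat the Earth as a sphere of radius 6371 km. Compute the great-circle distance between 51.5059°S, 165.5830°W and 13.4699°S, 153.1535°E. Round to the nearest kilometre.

5605 km

Δλ = 153.1535 − -165.5830 = 318.7365°; wrapped into (−180°, 180°]: -41.2635°.
Δφ = -13.4699 − -51.5059 = 38.0360°.
a = sin²(Δφ/2) + cos φ₁ · cos φ₂ · sin²(Δλ/2) = 0.181342.
c = 2·atan2(√a, √(1−a)) = 0.87979 rad → d = 6371·c ≈ 5605.12 km.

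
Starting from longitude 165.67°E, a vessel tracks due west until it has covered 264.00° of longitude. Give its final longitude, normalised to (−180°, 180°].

Start at +165.67°; shift −264.00° → -98.33°.
-98.33° already lies in (−180°, 180°].

98.33°W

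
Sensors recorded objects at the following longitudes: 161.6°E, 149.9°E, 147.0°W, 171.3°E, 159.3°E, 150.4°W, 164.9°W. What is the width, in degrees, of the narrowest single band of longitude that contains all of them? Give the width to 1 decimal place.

Sort the longitudes: -164.9°, -150.4°, -147.0°, +149.9°, +159.3°, +161.6°, +171.3°.
Eastward gaps between consecutive values (wrapping around): 14.5°, 3.4°, 296.9°, 9.4°, 2.3°, 9.7°, 23.8°.
Largest gap = 296.9° ⇒ minimal covering band is its complement: 360° − 296.9° = 63.1°.
Band runs from +149.9° eastward to -147.0°, crossing the antimeridian.

63.1°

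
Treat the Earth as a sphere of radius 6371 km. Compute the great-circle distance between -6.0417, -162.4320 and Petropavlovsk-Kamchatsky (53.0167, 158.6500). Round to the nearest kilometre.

Δλ = 158.6500 − -162.4320 = 321.0820°; wrapped into (−180°, 180°]: -38.9180°.
Δφ = 53.0167 − -6.0417 = 59.0584°.
a = sin²(Δφ/2) + cos φ₁ · cos φ₂ · sin²(Δλ/2) = 0.309309.
c = 2·atan2(√a, √(1−a)) = 1.17951 rad → d = 6371·c ≈ 7514.63 km.

7515 km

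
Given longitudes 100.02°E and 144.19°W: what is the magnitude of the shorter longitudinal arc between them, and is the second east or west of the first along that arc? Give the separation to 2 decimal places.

Raw difference: -144.19 − 100.02 = -244.21°.
Normalise into (−180°, 180°]: -244.21° + 360° = 115.79°.
Positive ⇒ the second point lies to the east; separation 115.79°.

115.79° east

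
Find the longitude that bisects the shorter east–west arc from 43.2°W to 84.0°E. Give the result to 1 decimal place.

Signed shortest Δλ from -43.2° to +84.0° is +127.2°.
Midpoint longitude = -43.2° + (+127.2°)/2 = -43.2° + 63.6° = +20.4°.

20.4°E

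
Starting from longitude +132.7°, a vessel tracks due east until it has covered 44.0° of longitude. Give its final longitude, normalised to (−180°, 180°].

+176.7°

Start at +132.7°; shift +44.0° → +176.7°.
+176.7° already lies in (−180°, 180°].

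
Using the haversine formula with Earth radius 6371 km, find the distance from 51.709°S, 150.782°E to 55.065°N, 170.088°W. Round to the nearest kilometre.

12410 km

Δλ = -170.088 − 150.782 = -320.870°; wrapped into (−180°, 180°]: 39.130°.
Δφ = 55.065 − -51.709 = 106.774°.
a = sin²(Δφ/2) + cos φ₁ · cos φ₂ · sin²(Δλ/2) = 0.684092.
c = 2·atan2(√a, √(1−a)) = 1.94785 rad → d = 6371·c ≈ 12409.76 km.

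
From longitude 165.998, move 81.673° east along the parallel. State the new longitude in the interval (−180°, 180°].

-112.329°

Start at +165.998°; shift +81.673° → +247.671°.
+247.671° lies outside (−180°, 180°]; subtract 360° → -112.329°.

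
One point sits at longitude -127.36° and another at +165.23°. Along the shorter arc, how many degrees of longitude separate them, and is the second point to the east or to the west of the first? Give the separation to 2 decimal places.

Raw difference: 165.23 − -127.36 = 292.59°.
Normalise into (−180°, 180°]: 292.59° − 360° = -67.41°.
Negative ⇒ the second point lies to the west; separation 67.41°.

67.41° west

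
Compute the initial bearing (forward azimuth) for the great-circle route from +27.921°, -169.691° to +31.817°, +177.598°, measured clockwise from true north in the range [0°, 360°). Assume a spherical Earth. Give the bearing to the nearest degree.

Δλ = 177.598 − -169.691 = 347.289°; wrapped into (−180°, 180°]: -12.711°.
θ = atan2( sin Δλ · cos φ₂ , cos φ₁ · sin φ₂ − sin φ₁ · cos φ₂ · cos Δλ )
  = atan2(-0.18697, 0.07770) = -67.434° → normalised to [0°, 360°): 292.566°.

293°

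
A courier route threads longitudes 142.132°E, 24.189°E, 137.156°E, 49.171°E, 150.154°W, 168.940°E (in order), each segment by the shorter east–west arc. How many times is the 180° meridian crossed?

Leg 1: +142.132° → +24.189°, shortest Δλ = -117.943° (west) — does not cross 180°.
Leg 2: +24.189° → +137.156°, shortest Δλ = 112.967° (east) — does not cross 180°.
Leg 3: +137.156° → +49.171°, shortest Δλ = -87.985° (west) — does not cross 180°.
Leg 4: +49.171° → -150.154°, shortest Δλ = 160.675° (east) — crosses 180°.
Leg 5: -150.154° → +168.940°, shortest Δλ = -40.906° (west) — crosses 180°.
Total crossings: 2.

2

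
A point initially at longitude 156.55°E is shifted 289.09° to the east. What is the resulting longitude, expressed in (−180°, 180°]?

Start at +156.55°; shift +289.09° → +445.64°.
+445.64° lies outside (−180°, 180°]; subtract 360° → +85.64°.

85.64°E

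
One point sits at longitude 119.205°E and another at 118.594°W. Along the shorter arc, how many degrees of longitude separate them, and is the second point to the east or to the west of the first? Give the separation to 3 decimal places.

Raw difference: -118.594 − 119.205 = -237.799°.
Normalise into (−180°, 180°]: -237.799° + 360° = 122.201°.
Positive ⇒ the second point lies to the east; separation 122.201°.

122.201° east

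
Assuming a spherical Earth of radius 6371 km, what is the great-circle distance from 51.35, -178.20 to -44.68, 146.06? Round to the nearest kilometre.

Δλ = 146.06 − -178.20 = 324.26°; wrapped into (−180°, 180°]: -35.74°.
Δφ = -44.68 − 51.35 = -96.03°.
a = sin²(Δφ/2) + cos φ₁ · cos φ₂ · sin²(Δλ/2) = 0.594341.
c = 2·atan2(√a, √(1−a)) = 1.76062 rad → d = 6371·c ≈ 11216.89 km.

11217 km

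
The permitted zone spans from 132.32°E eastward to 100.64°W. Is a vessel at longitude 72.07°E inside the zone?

No

Band width going east from +132.32° to -100.64°: ((-100.64 − 132.32) mod 360) = 127.04°.
Offset of +72.07° east of the west edge: ((72.07 − 132.32) mod 360) = 299.75°.
299.75° > 127.04° ⇒ outside.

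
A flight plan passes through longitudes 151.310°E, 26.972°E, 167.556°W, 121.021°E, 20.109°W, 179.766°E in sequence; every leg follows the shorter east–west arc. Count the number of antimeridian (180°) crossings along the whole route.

Leg 1: +151.310° → +26.972°, shortest Δλ = -124.338° (west) — does not cross 180°.
Leg 2: +26.972° → -167.556°, shortest Δλ = 165.472° (east) — crosses 180°.
Leg 3: -167.556° → +121.021°, shortest Δλ = -71.423° (west) — crosses 180°.
Leg 4: +121.021° → -20.109°, shortest Δλ = -141.13° (west) — does not cross 180°.
Leg 5: -20.109° → +179.766°, shortest Δλ = -160.125° (west) — crosses 180°.
Total crossings: 3.

3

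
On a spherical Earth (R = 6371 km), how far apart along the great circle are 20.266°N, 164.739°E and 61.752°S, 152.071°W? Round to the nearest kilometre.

Δλ = -152.071 − 164.739 = -316.810°; wrapped into (−180°, 180°]: 43.190°.
Δφ = -61.752 − 20.266 = -82.018°.
a = sin²(Δφ/2) + cos φ₁ · cos φ₂ · sin²(Δλ/2) = 0.490710.
c = 2·atan2(√a, √(1−a)) = 1.55222 rad → d = 6371·c ≈ 9889.16 km.

9889 km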